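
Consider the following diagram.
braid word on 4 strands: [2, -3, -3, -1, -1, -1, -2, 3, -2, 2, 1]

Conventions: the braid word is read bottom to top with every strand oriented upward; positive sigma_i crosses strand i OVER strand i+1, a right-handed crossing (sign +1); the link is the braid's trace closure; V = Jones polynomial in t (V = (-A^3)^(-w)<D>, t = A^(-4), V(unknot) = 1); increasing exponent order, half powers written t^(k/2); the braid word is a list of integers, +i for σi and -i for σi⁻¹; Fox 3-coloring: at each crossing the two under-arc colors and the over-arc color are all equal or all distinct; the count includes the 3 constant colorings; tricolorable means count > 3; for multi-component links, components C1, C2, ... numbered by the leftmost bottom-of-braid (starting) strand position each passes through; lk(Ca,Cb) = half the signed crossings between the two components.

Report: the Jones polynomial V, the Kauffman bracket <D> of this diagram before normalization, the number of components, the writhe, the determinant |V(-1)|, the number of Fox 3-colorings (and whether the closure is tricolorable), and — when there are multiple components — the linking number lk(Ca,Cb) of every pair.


V(t) = -t^-6 + t^-5 - t^-4 + 2t^-3 - t^-2 + t^-1
bracket: -A^-5 + A^-1 - 2A^3 + A^7 - A^11 + A^15, w = -3
1 component, writhe -3, over 11 crossings
det 7, colorings 3 of 3^11 — not tricolorable
observation: w = -3 (over 11 crossings) is diagram-only; (-A^3)^(3) removes it from V


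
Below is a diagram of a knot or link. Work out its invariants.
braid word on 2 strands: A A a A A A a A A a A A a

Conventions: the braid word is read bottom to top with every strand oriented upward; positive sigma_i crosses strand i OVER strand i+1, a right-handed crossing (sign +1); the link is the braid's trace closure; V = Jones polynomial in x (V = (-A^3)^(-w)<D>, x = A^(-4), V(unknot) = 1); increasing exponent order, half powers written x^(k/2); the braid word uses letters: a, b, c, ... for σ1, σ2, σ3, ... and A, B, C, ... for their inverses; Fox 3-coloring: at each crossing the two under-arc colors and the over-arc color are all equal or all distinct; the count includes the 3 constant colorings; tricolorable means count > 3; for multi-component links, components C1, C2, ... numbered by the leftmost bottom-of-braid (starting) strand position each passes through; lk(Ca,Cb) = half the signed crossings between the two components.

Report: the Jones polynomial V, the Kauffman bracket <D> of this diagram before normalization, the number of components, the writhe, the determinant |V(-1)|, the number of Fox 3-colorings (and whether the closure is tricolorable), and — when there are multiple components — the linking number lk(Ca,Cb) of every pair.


V = -x^-7 + x^-6 - x^-5 + x^-4 + x^-2
<D> = -A^-7 - A + A^5 - A^9 + A^13 (w = -5)
1 component over 13 crossings, w = -5
3 Fox colorings among 3^13, |V(-1)| = 5: not tricolorable
why: inverse pairs cancel, leaving σ1⁻¹ σ1⁻¹ σ1⁻¹ σ1⁻¹ σ1⁻¹


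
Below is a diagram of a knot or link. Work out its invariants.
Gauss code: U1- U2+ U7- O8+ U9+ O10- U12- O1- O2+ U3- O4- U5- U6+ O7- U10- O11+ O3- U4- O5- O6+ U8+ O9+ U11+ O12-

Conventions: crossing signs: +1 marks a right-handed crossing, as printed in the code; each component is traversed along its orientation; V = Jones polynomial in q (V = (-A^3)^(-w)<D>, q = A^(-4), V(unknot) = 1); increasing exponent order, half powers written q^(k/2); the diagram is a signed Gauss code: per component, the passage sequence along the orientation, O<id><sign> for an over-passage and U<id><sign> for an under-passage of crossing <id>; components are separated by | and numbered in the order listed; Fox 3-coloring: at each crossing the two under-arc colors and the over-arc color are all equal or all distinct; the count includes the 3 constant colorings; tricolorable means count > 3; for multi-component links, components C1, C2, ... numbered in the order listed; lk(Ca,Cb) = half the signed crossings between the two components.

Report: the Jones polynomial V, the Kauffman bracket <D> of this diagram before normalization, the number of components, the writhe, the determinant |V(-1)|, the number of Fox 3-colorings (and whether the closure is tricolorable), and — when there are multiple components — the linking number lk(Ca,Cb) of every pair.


Jones polynomial: V(q) = -q^-5 + q^-4 - q^-3 + 2q^-2 - q^-1 + 2 - q
<D> = -A^-10 + 2A^-6 - A^-2 + 2A^2 - A^6 + A^10 - A^14; writhe -2
components 1, writhe -2 (12 crossings)
3-colorings: 9 of 3^12, det 9 — tricolorable
note: det 9 = |V(-1)|; divisible by 3, so tricolorable


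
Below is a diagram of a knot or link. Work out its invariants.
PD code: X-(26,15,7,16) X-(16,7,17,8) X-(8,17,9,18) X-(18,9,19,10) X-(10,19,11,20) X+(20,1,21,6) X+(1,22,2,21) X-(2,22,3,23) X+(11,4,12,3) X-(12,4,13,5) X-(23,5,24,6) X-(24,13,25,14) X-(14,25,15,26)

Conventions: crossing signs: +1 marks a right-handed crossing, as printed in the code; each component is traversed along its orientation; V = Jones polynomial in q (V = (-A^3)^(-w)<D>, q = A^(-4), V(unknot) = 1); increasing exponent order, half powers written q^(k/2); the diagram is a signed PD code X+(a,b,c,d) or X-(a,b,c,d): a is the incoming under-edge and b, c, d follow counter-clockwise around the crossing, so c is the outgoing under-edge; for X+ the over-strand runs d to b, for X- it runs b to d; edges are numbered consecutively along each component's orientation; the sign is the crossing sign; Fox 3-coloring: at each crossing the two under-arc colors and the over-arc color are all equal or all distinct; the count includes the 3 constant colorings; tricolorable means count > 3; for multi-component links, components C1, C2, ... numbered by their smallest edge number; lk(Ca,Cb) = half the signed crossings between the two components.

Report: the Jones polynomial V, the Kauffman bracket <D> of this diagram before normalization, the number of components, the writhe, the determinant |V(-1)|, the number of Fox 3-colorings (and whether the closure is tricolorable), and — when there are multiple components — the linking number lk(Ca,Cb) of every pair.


Jones polynomial: V(q) = q^(-21/2) - q^(-9/2) - q^(-7/2) - q^(-5/2)
<D> = A^-11 + A^-7 + A^-3 - A^21; writhe -7
components 2, writhe -7 (13 crossings)
linking number lk(C1,C2) = 0
3-colorings: 9 of 3^13, det 0 — tricolorable
note: the 1 component pair carries total linking 0


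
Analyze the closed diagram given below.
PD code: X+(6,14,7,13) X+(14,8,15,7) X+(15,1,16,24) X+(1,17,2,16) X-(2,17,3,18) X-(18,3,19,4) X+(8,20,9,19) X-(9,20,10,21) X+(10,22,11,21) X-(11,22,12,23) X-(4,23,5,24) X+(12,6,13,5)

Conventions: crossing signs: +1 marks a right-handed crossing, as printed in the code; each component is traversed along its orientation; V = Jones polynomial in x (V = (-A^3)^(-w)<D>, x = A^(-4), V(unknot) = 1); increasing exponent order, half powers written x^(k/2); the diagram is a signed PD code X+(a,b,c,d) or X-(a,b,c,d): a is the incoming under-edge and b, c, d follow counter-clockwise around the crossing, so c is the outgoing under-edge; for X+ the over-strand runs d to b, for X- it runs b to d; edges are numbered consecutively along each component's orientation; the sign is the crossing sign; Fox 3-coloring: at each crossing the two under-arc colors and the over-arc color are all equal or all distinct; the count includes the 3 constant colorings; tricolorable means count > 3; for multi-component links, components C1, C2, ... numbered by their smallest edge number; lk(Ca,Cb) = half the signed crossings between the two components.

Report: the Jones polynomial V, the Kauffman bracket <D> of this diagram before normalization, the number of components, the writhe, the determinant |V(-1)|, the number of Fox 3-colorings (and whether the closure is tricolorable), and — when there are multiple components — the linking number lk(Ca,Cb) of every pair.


V(x) = x + x^3 - x^4
bracket: -A^-10 + A^-6 + A^2, w = +2
1 component, writhe +2, over 12 crossings
det 3, colorings 9 of 3^12 — tricolorable
observation: w = +2 (over 12 crossings) is diagram-only; (-A^3)^(-2) removes it from V


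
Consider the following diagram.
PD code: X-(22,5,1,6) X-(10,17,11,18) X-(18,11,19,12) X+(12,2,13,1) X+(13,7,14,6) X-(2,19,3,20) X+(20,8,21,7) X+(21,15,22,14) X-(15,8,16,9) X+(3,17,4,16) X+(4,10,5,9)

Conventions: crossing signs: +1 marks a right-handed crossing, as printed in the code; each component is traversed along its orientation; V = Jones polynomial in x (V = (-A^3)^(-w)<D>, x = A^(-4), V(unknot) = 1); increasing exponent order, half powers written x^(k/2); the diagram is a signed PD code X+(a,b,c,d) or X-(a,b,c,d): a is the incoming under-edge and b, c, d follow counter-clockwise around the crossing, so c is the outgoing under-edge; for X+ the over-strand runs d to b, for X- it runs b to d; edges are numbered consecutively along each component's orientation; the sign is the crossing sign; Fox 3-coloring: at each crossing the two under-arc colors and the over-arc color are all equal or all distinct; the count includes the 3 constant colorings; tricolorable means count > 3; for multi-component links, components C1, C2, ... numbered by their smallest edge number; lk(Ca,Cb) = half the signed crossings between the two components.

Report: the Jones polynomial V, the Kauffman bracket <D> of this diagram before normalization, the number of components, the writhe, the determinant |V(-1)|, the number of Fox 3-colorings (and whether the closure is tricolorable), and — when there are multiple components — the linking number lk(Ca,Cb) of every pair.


Jones polynomial: V(x) = x^-2 - x^-1 + 1 - x + x^2
<D> = -A^-5 + A^-1 - A^3 + A^7 - A^11; writhe +1
components 1, writhe +1 (11 crossings)
3-colorings: 3 of 3^11, det 5 — not tricolorable
note: V is palindromic (span 4, det 5): x -> 1/x fixes it; necessary, not sufficient, for amphichirality


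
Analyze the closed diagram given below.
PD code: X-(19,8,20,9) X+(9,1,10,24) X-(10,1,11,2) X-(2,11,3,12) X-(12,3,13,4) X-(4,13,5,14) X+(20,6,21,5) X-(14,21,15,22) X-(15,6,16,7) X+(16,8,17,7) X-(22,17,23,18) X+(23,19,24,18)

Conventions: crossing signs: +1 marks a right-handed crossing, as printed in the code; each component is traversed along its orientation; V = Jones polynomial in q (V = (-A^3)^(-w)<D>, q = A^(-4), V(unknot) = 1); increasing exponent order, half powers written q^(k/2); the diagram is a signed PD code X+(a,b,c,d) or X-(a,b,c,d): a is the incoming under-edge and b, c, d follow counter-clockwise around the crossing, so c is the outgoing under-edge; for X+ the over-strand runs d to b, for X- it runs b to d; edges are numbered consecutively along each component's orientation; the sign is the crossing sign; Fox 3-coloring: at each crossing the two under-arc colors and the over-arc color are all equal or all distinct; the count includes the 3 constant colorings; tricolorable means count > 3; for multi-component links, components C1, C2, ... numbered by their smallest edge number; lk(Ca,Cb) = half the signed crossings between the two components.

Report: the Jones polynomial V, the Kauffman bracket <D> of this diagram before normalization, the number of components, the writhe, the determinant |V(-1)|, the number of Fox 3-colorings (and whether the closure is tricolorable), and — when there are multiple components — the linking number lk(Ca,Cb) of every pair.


Jones polynomial: V(q) = -q^-4 + q^-3 + q^-1
<D> = A^-8 + 1 - A^4; writhe -4
components 1, writhe -4 (12 crossings)
3-colorings: 9 of 3^12, det 3 — tricolorable
note: w = -4 (over 12 crossings) is diagram-only; (-A^3)^(4) removes it from V


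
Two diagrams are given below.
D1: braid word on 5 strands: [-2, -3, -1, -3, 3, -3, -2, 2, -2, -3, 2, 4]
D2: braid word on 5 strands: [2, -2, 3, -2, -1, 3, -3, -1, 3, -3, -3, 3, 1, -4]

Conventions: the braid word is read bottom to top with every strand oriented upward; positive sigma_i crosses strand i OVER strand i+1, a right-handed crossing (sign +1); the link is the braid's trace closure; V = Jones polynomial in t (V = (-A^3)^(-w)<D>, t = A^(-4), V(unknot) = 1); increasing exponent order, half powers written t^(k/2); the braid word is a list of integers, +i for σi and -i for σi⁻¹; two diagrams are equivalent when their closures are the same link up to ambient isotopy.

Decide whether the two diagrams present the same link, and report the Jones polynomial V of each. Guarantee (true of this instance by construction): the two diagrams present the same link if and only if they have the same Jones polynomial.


same link: no
V(D1) = -t^-4 + t^-3 + t^-1  [12 crossings, <D> = A^-8 + 1 - A^4, w = -4]
D2 (bracket A^-6; 14 crossings at w = -2): V = 1
note: V(t) takes 2 values over 2 diagrams, fixing the grouping


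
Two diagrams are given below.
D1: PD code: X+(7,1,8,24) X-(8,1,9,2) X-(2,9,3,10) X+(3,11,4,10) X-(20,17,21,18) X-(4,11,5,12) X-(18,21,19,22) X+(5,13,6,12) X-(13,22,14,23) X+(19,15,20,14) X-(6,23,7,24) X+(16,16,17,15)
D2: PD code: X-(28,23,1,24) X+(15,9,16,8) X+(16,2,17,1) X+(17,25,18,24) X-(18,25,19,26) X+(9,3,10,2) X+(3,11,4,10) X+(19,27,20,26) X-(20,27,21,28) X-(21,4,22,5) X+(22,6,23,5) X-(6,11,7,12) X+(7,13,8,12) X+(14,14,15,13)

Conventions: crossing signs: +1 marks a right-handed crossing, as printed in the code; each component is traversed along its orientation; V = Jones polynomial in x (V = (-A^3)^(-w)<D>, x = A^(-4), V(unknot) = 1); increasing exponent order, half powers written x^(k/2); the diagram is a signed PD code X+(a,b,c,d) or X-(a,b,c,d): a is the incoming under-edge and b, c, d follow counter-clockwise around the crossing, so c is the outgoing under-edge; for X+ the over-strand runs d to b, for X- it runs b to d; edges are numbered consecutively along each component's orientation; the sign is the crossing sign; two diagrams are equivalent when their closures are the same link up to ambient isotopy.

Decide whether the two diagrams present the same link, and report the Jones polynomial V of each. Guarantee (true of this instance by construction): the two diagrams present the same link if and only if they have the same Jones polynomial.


same link: no
V(D1) = 1  [12 crossings, <D> = A^-6, w = -2]
V(D2) = x + x^3 - x^4  (w +4, c 14, <D> = -A^-4 + 1 + A^8)
note: V(x) takes 2 values over 2 diagrams, fixing the grouping


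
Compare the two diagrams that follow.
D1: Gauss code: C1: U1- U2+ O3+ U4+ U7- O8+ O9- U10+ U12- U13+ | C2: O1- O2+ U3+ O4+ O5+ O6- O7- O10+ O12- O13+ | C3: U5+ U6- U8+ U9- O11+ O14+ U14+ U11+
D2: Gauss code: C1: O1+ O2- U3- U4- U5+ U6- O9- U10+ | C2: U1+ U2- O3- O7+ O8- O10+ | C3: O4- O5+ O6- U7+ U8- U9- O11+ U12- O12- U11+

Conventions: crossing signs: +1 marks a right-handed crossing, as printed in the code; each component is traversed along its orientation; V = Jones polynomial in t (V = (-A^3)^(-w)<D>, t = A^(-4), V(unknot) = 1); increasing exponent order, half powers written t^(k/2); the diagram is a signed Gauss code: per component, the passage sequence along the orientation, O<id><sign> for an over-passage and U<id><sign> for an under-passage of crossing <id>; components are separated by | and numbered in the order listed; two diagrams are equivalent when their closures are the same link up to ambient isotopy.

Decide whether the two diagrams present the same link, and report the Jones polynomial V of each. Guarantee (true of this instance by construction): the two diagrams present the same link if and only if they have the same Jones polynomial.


same link: no
V(D1) = 1 + t + t^2 + t^3  [14 crossings, <D> = 1 + A^4 + A^8 + A^12, w = +4]
V(D2) = t^-3 + t^-2 + t^-1 + 1  [12 crossings, <D> = A^-6 + A^-2 + A^2 + A^6, w = -2]
insight: 2 values of V(t) split the 2 diagrams


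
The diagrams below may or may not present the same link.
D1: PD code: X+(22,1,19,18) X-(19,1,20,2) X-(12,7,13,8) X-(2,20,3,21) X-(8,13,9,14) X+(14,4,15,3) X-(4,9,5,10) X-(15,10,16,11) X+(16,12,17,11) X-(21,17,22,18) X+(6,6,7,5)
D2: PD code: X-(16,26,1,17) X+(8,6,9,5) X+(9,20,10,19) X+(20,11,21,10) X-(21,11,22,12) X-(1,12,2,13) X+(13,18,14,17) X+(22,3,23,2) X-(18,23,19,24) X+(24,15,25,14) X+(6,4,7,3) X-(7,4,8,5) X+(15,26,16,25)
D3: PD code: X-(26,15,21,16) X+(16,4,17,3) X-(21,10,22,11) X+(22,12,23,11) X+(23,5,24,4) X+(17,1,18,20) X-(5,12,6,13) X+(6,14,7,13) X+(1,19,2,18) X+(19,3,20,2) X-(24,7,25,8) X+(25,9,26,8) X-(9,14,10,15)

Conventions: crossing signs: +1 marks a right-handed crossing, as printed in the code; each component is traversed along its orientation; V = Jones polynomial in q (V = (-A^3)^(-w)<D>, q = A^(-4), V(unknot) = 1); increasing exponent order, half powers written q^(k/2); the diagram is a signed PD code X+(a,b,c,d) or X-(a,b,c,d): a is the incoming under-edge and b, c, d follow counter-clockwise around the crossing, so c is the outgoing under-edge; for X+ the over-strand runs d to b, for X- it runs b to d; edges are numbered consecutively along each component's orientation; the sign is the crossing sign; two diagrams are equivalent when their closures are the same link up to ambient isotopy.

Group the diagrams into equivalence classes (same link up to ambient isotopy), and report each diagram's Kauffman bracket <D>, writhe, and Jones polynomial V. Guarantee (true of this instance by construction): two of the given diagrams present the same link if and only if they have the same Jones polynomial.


classes: {D1} | {D2} | {D3}
V(D1) = q^(-13/2) - q^(-11/2) + q^(-9/2) - 2q^(-7/2) - q^(-3/2)  [11 crossings, <D> = A^-3 + 2A^5 - A^9 + A^13 - A^17, w = -3]
D2 (bracket A^-9 - A^-5 + 3A^-1 - 2A^3 + 2A^7 - 2A^11 + A^15; 13 crossings at w = +3): V = -q^(-3/2) + 2q^(-1/2) - 2q^(1/2) + 2q^(3/2) - 3q^(5/2) + q^(7/2) - q^(9/2)
V(D3) = -q^(1/2) - q^(3/2) - q^(5/2) + q^(9/2)  (w +3, c 13, <D> = -A^-9 + A^-1 + A^3 + A^7)
insight: V(q) takes 3 values over 3 diagrams, fixing the grouping


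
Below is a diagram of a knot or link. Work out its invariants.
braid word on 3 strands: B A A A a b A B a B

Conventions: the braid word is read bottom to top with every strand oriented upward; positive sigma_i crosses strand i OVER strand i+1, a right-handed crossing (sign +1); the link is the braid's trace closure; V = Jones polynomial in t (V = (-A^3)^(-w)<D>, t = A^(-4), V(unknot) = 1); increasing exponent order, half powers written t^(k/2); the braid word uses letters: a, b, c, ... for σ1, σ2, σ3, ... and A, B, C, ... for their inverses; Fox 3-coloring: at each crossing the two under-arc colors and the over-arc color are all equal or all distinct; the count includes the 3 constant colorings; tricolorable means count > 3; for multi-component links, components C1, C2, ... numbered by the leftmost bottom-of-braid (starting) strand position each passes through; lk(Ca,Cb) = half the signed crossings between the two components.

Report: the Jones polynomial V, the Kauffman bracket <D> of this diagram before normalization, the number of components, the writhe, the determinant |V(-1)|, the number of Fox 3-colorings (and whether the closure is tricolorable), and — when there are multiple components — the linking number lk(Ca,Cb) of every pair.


Jones polynomial: V(t) = t^-7 - 2t^-6 + 2t^-5 - 3t^-4 + 3t^-3 - 2t^-2 + 2t^-1
<D> = 2A^-8 - 2A^-4 + 3 - 3A^4 + 2A^8 - 2A^12 + A^16; writhe -4
components 1, writhe -4 (10 crossings)
3-colorings: 9 of 3^10, det 15 — tricolorable
note: w = -4 shifts under R1 moves; the (-A^3)^(4) factor cancels that in V


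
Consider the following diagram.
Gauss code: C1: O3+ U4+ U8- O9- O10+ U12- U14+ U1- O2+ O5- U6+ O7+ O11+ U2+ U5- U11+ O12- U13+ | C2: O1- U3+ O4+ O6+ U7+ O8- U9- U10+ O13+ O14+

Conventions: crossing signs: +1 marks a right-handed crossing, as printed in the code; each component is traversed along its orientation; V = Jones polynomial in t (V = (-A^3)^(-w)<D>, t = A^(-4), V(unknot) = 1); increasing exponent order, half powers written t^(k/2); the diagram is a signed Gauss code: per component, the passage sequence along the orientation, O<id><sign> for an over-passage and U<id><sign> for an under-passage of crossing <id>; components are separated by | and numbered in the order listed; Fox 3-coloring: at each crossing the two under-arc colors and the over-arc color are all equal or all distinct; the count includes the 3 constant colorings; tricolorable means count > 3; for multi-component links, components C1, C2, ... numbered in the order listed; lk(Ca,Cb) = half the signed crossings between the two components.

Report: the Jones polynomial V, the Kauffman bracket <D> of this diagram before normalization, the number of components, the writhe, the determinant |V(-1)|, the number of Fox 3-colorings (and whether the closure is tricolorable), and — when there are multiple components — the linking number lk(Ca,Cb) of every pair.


V = -t^(3/2) - t^(7/2) + t^(9/2) - t^(11/2)
<D> = -A^-10 + A^-6 - A^-2 - A^6 (w = +4)
2 components over 14 crossings, w = +4
lk(C1,C2): +2
3 Fox colorings among 3^14, |V(-1)| = 4: not tricolorable
why: |V(-1)| = 4: so not tricolorable, since 3 does not divide 4


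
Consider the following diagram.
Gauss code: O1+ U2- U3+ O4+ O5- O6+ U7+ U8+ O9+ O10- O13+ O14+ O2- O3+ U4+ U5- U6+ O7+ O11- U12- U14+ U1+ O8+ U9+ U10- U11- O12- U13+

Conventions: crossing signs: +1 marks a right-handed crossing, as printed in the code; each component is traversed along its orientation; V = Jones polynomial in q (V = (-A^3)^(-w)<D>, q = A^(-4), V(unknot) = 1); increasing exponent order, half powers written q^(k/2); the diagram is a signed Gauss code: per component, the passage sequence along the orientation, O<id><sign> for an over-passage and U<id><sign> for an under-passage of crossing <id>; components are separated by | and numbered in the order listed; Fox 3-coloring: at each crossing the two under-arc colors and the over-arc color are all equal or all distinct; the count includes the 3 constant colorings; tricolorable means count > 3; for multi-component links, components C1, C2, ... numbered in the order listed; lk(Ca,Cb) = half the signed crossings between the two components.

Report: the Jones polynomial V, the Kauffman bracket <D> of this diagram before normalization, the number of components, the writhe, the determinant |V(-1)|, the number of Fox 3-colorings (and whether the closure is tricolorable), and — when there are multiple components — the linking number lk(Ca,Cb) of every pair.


Jones polynomial: V(q) = q - q^2 + 2q^3 - q^4 + q^5 - q^6
<D> = -A^-12 + A^-8 - A^-4 + 2 - A^4 + A^8; writhe +4
components 1, writhe +4 (14 crossings)
3-colorings: 3 of 3^14, det 7 — not tricolorable
note: w = +4 shifts under R1 moves; the (-A^3)^(-4) factor cancels that in V


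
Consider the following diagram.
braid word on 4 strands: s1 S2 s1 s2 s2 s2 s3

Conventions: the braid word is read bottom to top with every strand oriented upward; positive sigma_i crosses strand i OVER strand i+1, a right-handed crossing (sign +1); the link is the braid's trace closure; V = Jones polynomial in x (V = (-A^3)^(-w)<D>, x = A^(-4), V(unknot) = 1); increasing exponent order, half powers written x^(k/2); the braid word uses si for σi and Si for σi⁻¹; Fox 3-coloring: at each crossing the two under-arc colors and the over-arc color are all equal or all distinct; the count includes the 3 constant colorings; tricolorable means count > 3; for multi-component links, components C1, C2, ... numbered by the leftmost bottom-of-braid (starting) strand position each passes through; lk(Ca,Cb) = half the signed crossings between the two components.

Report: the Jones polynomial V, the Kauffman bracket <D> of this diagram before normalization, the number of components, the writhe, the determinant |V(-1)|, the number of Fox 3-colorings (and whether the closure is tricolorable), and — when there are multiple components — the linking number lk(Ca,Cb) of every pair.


Jones polynomial: V(x) = x - x^2 + 2x^3 - x^4 + x^5 - x^6
<D> = A^-9 - A^-5 + A^-1 - 2A^3 + A^7 - A^11; writhe +5
components 1, writhe +5 (7 crossings)
3-colorings: 3 of 3^7, det 7 — not tricolorable
note: w = +5 (over 7 crossings) is diagram-only; (-A^3)^(-5) removes it from V


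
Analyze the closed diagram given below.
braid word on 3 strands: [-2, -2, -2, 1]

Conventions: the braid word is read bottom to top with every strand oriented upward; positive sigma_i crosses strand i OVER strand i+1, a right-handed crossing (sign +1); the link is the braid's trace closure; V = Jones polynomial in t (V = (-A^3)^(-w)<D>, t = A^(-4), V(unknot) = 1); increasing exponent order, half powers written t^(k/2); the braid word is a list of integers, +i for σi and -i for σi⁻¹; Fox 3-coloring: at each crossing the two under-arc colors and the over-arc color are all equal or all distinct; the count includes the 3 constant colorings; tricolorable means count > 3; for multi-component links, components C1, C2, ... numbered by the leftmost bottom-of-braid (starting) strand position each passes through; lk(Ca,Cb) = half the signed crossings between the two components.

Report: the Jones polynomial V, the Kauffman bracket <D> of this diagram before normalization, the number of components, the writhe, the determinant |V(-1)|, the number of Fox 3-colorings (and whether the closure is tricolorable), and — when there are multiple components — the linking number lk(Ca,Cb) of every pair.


V(t) = -t^-4 + t^-3 + t^-1
bracket: A^-2 + A^6 - A^10, w = -2
1 component, writhe -2, over 4 crossings
det 3, colorings 9 of 3^4 — tricolorable
observation: w = -2 (over 4 crossings) is diagram-only; (-A^3)^(2) removes it from V


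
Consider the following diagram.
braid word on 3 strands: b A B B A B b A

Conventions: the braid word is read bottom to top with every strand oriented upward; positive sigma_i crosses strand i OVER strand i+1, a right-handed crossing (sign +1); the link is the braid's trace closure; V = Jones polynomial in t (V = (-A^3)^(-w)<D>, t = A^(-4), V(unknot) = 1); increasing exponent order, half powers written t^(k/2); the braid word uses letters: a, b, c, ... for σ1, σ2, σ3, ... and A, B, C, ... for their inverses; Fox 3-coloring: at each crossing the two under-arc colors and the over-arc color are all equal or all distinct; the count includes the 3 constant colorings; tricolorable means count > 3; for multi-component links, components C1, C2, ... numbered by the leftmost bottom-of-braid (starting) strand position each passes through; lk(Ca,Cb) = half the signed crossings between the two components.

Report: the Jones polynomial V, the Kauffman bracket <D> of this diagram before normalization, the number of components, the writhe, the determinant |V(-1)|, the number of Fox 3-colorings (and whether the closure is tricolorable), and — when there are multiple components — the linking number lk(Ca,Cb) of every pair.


V(t) = -t^-6 + t^-5 - t^-4 + 2t^-3 - t^-2 + t^-1
bracket: A^-8 - A^-4 + 2 - A^4 + A^8 - A^12, w = -4
1 component, writhe -4, over 8 crossings
det 7, colorings 3 of 3^8 — not tricolorable
observation: |V(-1)| = 7: so not tricolorable, since 3 does not divide 7


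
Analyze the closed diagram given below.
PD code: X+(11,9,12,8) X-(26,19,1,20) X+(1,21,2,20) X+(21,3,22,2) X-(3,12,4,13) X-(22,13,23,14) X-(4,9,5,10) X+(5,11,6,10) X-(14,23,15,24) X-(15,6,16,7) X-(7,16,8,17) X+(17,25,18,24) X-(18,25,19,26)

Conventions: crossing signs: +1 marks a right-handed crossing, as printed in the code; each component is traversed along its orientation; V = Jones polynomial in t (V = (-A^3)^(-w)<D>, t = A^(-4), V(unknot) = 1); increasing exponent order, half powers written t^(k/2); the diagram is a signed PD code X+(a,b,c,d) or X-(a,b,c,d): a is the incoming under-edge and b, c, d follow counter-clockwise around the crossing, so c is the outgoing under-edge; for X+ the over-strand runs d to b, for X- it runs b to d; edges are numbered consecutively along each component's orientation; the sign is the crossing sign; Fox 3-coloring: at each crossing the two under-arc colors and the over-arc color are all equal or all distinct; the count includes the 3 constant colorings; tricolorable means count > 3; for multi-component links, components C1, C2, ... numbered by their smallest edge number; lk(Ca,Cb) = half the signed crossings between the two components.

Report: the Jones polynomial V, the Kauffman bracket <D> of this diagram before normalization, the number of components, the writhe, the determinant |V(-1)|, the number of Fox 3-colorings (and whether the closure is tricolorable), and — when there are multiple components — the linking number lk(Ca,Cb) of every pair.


V(t) = -t^-6 + t^-5 - t^-4 + 2t^-3 - t^-2 + t^-1
bracket: -A^-5 + A^-1 - 2A^3 + A^7 - A^11 + A^15, w = -3
1 component, writhe -3, over 13 crossings
det 7, colorings 3 of 3^13 — not tricolorable
observation: |V(-1)| = 7: so not tricolorable, since 3 does not divide 7


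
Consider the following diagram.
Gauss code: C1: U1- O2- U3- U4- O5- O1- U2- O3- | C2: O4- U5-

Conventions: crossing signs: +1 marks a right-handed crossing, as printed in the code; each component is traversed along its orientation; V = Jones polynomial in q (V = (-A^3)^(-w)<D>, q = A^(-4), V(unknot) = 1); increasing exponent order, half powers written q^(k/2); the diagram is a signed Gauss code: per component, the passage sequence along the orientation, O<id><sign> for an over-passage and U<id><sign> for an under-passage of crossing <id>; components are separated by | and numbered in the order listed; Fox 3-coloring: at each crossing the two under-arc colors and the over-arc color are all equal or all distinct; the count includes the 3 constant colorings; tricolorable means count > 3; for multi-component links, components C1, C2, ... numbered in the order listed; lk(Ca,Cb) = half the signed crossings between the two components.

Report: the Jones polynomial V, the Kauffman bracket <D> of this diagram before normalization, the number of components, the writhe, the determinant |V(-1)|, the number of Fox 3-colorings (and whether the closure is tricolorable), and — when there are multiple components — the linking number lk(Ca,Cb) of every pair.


Jones polynomial: V(q) = q^(-13/2) - q^(-11/2) + q^(-9/2) - 2q^(-7/2) - q^(-3/2)
<D> = A^-9 + 2A^-1 - A^3 + A^7 - A^11; writhe -5
components 2, writhe -5 (5 crossings)
linking number lk(C1,C2) = -1
3-colorings: 9 of 3^5, det 6 — tricolorable
note: the span of V is 5, within the link bound 5 + 2 - 1


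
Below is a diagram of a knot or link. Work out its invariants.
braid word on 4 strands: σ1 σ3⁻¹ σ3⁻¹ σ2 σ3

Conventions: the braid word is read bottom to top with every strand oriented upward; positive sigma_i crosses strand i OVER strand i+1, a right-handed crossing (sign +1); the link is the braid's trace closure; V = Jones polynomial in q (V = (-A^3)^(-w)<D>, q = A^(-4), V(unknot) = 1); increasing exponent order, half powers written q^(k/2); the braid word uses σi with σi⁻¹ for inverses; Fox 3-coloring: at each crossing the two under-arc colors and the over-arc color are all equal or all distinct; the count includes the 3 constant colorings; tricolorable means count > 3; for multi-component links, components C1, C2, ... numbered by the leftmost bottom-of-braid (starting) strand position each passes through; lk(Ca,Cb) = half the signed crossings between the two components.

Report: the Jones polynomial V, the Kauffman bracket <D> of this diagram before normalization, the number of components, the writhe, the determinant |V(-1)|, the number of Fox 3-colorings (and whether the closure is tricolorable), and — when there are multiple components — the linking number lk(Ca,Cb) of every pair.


V = 1
<D> = -A^3 (w = +1)
1 component over 5 crossings, w = +1
3 Fox colorings among 3^5, |V(-1)| = 1: not tricolorable
why: |V(-1)| = 1: so not tricolorable, since 3 does not divide 1


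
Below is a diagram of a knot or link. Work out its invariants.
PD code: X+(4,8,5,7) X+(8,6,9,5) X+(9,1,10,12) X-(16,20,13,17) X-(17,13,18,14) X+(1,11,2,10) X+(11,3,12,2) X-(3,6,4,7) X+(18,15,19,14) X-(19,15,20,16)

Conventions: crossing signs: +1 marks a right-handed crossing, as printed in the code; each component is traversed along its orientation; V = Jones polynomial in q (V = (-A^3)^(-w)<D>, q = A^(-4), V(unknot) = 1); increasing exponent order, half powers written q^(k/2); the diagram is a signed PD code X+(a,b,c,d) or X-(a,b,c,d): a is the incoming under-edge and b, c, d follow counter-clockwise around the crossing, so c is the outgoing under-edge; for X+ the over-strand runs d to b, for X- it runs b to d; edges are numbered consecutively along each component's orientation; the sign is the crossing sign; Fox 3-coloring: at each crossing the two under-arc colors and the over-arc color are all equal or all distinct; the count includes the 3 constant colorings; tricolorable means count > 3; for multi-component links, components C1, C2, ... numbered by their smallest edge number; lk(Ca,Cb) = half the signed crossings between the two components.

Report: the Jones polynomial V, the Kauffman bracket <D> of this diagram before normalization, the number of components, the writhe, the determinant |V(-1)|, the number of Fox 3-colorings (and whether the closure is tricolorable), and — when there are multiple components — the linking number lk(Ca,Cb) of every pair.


V(q) = q^-2 + q^-1 + 2 + q - q^4
bracket: -A^-10 + A^2 + 2A^6 + A^10 + A^14, w = +2
3 components, writhe +2, over 10 crossings
lk(C1,C2) = 0
linking number lk(C1,C3) = 0
lk(C2,C3): -1
det 0, colorings 27 of 3^10 — tricolorable
observation: |V(-1)| = 0: so tricolorable, since 3 divides 0


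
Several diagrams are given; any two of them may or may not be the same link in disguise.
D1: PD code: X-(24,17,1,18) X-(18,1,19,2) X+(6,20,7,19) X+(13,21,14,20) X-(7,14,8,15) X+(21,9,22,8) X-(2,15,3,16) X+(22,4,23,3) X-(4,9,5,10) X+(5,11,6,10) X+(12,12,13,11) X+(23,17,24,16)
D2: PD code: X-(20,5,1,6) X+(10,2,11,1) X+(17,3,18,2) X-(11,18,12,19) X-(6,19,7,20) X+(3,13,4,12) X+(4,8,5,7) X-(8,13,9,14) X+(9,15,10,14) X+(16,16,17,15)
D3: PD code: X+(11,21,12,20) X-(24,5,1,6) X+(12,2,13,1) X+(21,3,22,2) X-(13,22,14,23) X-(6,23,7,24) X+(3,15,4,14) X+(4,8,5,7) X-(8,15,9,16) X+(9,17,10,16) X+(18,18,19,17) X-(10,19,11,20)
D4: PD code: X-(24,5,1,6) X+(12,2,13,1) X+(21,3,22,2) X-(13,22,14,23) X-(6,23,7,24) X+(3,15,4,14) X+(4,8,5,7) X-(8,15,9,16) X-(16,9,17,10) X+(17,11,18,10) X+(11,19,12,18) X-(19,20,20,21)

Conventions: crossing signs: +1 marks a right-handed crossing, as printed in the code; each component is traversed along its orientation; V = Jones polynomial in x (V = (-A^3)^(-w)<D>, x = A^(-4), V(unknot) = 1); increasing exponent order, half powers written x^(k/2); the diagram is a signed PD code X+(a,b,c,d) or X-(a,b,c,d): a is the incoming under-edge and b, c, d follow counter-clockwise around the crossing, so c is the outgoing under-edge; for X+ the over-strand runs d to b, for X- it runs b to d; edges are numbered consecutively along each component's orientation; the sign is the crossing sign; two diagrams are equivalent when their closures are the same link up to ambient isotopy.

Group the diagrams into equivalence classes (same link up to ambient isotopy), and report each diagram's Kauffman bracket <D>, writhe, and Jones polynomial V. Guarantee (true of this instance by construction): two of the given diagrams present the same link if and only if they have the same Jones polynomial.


grouping into links: {D1, D2, D3, D4}
V(D1) = x^-2 - x^-1 + 2 - 2x + x^2 - x^3 + x^4  (w +2, c 12, <D> = A^-10 - A^-6 + A^-2 - 2A^2 + 2A^6 - A^10 + A^14)
V(D2) = x^-2 - x^-1 + 2 - 2x + x^2 - x^3 + x^4  [10 crossings, <D> = A^-10 - A^-6 + A^-2 - 2A^2 + 2A^6 - A^10 + A^14, w = +2]
V(D3) = x^-2 - x^-1 + 2 - 2x + x^2 - x^3 + x^4  (w +2, c 12, <D> = A^-10 - A^-6 + A^-2 - 2A^2 + 2A^6 - A^10 + A^14)
V(D4) = x^-2 - x^-1 + 2 - 2x + x^2 - x^3 + x^4  (w 0, c 12, <D> = A^-16 - A^-12 + A^-8 - 2A^-4 + 2 - A^4 + A^8)
why: all 4 diagrams share one V(x), hence one class


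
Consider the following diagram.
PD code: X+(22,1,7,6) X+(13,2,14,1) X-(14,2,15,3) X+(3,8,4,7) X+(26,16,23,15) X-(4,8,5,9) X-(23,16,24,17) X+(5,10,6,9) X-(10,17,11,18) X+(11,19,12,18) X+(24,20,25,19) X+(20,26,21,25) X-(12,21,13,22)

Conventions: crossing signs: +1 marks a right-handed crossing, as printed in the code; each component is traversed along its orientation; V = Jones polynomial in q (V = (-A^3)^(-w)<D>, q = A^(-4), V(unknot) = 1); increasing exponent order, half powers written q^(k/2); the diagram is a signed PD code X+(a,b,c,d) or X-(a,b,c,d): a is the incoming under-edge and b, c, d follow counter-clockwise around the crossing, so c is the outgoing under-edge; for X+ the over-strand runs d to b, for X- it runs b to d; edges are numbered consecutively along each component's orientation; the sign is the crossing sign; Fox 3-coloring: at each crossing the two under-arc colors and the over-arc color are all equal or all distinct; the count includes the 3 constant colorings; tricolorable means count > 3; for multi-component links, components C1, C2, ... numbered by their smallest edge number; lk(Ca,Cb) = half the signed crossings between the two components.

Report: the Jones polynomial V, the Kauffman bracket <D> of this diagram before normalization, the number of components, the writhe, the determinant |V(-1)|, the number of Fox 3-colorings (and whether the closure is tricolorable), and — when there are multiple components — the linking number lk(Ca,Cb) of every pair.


V(q) = q + 2q^3 + q^5
bracket: -A^-11 - 2A^-3 - A^5, w = +3
3 components, writhe +3, over 13 crossings
lk(C1,C2) = +1
linking number lk(C1,C3) = 0
lk(C2,C3): +1
det 4, colorings 3 of 3^13 — not tricolorable
observation: w = +3 shifts under R1 moves; the (-A^3)^(-3) factor cancels that in V


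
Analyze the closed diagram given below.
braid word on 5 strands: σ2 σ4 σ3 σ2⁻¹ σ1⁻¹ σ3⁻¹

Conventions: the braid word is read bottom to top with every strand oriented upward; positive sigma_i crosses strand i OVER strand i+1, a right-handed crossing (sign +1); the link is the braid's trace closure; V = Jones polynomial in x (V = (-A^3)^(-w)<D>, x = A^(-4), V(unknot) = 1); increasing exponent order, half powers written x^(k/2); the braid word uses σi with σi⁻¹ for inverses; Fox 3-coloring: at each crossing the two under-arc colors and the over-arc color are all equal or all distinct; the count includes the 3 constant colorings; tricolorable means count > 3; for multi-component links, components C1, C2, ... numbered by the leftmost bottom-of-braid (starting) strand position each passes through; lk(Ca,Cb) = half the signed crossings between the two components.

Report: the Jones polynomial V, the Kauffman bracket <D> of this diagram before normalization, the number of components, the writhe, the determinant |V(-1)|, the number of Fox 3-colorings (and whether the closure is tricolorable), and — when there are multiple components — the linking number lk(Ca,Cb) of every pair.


V(x) = 1
bracket: 1, w = 0
1 component, writhe 0, over 6 crossings
det 1, colorings 3 of 3^6 — not tricolorable
observation: |V(-1)| = 1: so not tricolorable, since 3 does not divide 1


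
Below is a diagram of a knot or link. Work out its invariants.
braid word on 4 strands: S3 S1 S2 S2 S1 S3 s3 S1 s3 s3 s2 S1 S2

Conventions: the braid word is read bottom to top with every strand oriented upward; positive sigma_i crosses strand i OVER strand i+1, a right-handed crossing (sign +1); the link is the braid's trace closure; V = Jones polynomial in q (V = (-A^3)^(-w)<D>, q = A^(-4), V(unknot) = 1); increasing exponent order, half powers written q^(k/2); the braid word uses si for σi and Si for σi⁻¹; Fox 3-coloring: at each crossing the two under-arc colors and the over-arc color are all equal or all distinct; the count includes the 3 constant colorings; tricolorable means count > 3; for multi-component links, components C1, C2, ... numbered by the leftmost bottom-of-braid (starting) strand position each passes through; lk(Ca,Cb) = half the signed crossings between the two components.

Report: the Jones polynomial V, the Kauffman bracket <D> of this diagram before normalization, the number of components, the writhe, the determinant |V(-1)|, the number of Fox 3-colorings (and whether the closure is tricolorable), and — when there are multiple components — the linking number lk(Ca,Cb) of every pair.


Jones polynomial: V(q) = -q^-4 + q^-3 + q^-1
<D> = -A^-11 - A^-3 + A; writhe -5
components 1, writhe -5 (13 crossings)
3-colorings: 9 of 3^13, det 3 — tricolorable
note: inverse pairs cancel, leaving σ3⁻¹ σ1⁻¹ σ2⁻¹ σ2⁻¹ σ1⁻¹ σ1⁻¹ σ3 σ3 σ2 σ1⁻¹ σ2⁻¹
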